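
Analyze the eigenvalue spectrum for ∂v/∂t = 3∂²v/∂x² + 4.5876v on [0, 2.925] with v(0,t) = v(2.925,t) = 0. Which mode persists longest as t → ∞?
Eigenvalues: λₙ = 3n²π²/2.925² - 4.5876.
First three modes:
  n=1: λ₁ = 3π²/2.925² - 4.5876 ≈ -1.127
  n=2: λ₂ = 12π²/2.925² - 4.5876 ≈ 9.255
  n=3: λ₃ = 27π²/2.925² - 4.5876 ≈ 26.559
Since 3π²/2.925² ≈ 3.461 < 4.5876, λ₁ < 0.
The n=1 mode grows fastest (−λₙ is largest for n=1) → dominates.
Asymptotic: v ~ c₁ sin(πx/2.925) e^{1.127t} (exponential growth at rate −λ₁ ≈ 1.127).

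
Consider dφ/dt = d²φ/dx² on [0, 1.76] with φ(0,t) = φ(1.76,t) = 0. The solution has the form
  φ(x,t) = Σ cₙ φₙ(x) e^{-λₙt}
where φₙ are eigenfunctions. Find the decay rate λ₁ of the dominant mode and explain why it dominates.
Eigenvalues: λₙ = n²π²/1.76².
First three modes:
  n=1: λ₁ = π²/1.76² ≈ 3.186
  n=2: λ₂ = 4π²/1.76² ≈ 12.745 (4× faster decay)
  n=3: λ₃ = 9π²/1.76² ≈ 28.676 (9× faster decay)
As t → ∞, higher modes decay exponentially faster. The n=1 mode dominates: φ ~ c₁ sin(πx/1.76) e^{-λ₁t}.
Decay rate: λ₁ = π²/1.76² ≈ 3.186.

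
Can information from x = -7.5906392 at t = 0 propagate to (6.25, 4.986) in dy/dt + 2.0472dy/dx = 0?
No. Only data at x = -3.9573392 affects (6.25, 4.986). Advection has one-way propagation along characteristics.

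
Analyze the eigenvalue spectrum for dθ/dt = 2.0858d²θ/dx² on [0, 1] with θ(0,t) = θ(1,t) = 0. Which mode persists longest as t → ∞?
Eigenvalues: λₙ = 2.0858n²π².
First three modes:
  n=1: λ₁ = 2.0858π² ≈ 20.586
  n=2: λ₂ = 8.3432π² ≈ 82.344 (4× faster decay)
  n=3: λ₃ = 18.7722π² ≈ 185.274 (9× faster decay)
As t → ∞, higher modes decay exponentially faster. The n=1 mode dominates: θ ~ c₁ sin(πx) e^{-λ₁t}.
Decay rate: λ₁ = 2.0858π² ≈ 20.586.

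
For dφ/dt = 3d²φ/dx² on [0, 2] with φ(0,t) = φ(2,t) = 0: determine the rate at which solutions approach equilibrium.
Eigenvalues: λₙ = 3n²π²/2².
First three modes:
  n=1: λ₁ = 3π²/2² ≈ 7.402
  n=2: λ₂ = 12π²/2² ≈ 29.609 (4× faster decay)
  n=3: λ₃ = 27π²/2² ≈ 66.62 (9× faster decay)
As t → ∞, higher modes decay exponentially faster. The n=1 mode dominates: φ ~ c₁ sin(πx/2) e^{-λ₁t}.
Decay rate: λ₁ = 3π²/2² ≈ 7.402.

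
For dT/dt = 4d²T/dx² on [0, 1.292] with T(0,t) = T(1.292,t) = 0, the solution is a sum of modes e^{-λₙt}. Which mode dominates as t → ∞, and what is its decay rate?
Eigenvalues: λₙ = 4n²π²/1.292².
First three modes:
  n=1: λ₁ = 4π²/1.292² ≈ 23.65
  n=2: λ₂ = 16π²/1.292² ≈ 94.601 (4× faster decay)
  n=3: λ₃ = 36π²/1.292² ≈ 212.852 (9× faster decay)
As t → ∞, higher modes decay exponentially faster. The n=1 mode dominates: T ~ c₁ sin(πx/1.292) e^{-λ₁t}.
Decay rate: λ₁ = 4π²/1.292² ≈ 23.65.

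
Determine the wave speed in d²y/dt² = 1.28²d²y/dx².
Speed = 1.28. Information travels along characteristics x = x₀ ± 1.28t.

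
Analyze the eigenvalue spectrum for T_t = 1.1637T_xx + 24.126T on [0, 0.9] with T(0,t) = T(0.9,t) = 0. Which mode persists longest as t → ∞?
Eigenvalues: λₙ = 1.1637n²π²/0.9² - 24.126.
First three modes:
  n=1: λ₁ = 1.1637π²/0.9² - 24.126 ≈ -9.947
  n=2: λ₂ = 4.6548π²/0.9² - 24.126 ≈ 32.591
  n=3: λ₃ = 10.4733π²/0.9² - 24.126 ≈ 103.488
Since 1.1637π²/0.9² ≈ 14.179 < 24.126, λ₁ < 0.
The n=1 mode grows fastest (−λₙ is largest for n=1) → dominates.
Asymptotic: T ~ c₁ sin(πx/0.9) e^{9.947t} (exponential growth at rate −λ₁ ≈ 9.947).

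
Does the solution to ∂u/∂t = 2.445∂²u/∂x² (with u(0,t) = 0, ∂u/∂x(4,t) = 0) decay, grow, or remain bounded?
u → 0. Heat escapes through the Dirichlet boundary.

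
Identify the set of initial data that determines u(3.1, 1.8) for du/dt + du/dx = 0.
A single point: x = 1.3. The characteristic through (3.1, 1.8) is x - 1t = const, so x = 3.1 - 1·1.8 = 1.3.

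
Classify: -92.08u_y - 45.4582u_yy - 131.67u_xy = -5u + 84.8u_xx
Rewriting in standard form: -84.8u_xx - 131.67u_xy - 45.4582u_yy - 92.08u_y + 5u = 0. Hyperbolic (discriminant = 1917.56746).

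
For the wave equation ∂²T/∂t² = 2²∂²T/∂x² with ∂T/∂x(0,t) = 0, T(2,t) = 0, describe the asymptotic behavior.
T oscillates (no decay). Energy is conserved; the solution oscillates indefinitely as standing waves.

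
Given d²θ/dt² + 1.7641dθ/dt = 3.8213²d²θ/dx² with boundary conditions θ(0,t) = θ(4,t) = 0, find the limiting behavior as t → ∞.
θ → 0. Damping (γ=1.7641) dissipates energy; oscillations decay exponentially.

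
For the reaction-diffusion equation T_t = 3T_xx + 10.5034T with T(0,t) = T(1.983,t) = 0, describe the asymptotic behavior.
T grows unboundedly. Reaction dominates diffusion (r=10.5034 > κπ²/L²≈7.53); solution grows exponentially.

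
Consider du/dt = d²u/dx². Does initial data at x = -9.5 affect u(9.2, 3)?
Yes, for any finite x. The heat equation has infinite propagation speed, so all initial data affects all points at any t > 0.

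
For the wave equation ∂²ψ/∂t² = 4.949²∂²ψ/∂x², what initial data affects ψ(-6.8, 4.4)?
Domain of dependence: [-28.5756, 14.9756]. Signals travel at speed 4.949, so data within |x - -6.8| ≤ 4.949·4.4 = 21.7756 can reach the point.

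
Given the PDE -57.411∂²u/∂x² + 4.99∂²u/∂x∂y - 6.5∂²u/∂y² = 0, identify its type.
The second-order coefficients are A = -57.411, B = 4.99, C = -6.5. Since B² - 4AC = -1467.7859 < 0, this is an elliptic PDE.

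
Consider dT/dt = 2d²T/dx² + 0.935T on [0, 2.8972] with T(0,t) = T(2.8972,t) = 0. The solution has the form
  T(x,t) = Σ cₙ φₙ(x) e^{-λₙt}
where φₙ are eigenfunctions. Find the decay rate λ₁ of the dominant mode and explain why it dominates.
Eigenvalues: λₙ = 2n²π²/2.8972² - 0.935.
First three modes:
  n=1: λ₁ = 2π²/2.8972² - 0.935 ≈ 1.417
  n=2: λ₂ = 8π²/2.8972² - 0.935 ≈ 8.472
  n=3: λ₃ = 18π²/2.8972² - 0.935 ≈ 20.23
Since 2π²/2.8972² ≈ 2.352 > 0.935, all λₙ > 0.
The n=1 mode decays slowest → dominates as t → ∞.
Asymptotic: T ~ c₁ sin(πx/2.8972) e^{-λ₁t} with decay rate λ₁ ≈ 1.417.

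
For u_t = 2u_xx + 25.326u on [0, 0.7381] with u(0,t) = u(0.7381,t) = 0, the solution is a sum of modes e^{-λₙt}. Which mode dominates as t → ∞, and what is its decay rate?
Eigenvalues: λₙ = 2n²π²/0.7381² - 25.326.
First three modes:
  n=1: λ₁ = 2π²/0.7381² - 25.326 ≈ 10.907
  n=2: λ₂ = 8π²/0.7381² - 25.326 ≈ 119.604
  n=3: λ₃ = 18π²/0.7381² - 25.326 ≈ 300.767
Since 2π²/0.7381² ≈ 36.233 > 25.326, all λₙ > 0.
The n=1 mode decays slowest → dominates as t → ∞.
Asymptotic: u ~ c₁ sin(πx/0.7381) e^{-λ₁t} with decay rate λ₁ ≈ 10.907.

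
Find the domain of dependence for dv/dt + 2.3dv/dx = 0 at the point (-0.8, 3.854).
A single point: x = -9.6642. The characteristic through (-0.8, 3.854) is x - 2.3t = const, so x = -0.8 - 2.3·3.854 = -9.6642.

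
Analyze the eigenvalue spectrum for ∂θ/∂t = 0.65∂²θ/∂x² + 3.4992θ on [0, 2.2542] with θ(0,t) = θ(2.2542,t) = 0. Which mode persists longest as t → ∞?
Eigenvalues: λₙ = 0.65n²π²/2.2542² - 3.4992.
First three modes:
  n=1: λ₁ = 0.65π²/2.2542² - 3.4992 ≈ -2.237
  n=2: λ₂ = 2.6π²/2.2542² - 3.4992 ≈ 1.551
  n=3: λ₃ = 5.85π²/2.2542² - 3.4992 ≈ 7.863
Since 0.65π²/2.2542² ≈ 1.262 < 3.4992, λ₁ < 0.
The n=1 mode grows fastest (−λₙ is largest for n=1) → dominates.
Asymptotic: θ ~ c₁ sin(πx/2.2542) e^{2.237t} (exponential growth at rate −λ₁ ≈ 2.237).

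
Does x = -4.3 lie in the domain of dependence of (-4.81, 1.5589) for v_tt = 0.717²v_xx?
Yes. The domain of dependence is [-5.9277313, -3.6922687], and -4.3 ∈ [-5.9277313, -3.6922687].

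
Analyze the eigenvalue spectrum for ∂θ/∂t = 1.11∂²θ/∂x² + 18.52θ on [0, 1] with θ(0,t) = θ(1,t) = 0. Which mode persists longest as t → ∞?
Eigenvalues: λₙ = 1.11n²π²/1² - 18.52.
First three modes:
  n=1: λ₁ = 1.11π² - 18.52 ≈ -7.565
  n=2: λ₂ = 4.44π² - 18.52 ≈ 25.301
  n=3: λ₃ = 9.99π² - 18.52 ≈ 80.077
Since 1.11π² ≈ 10.955 < 18.52, λ₁ < 0.
The n=1 mode grows fastest (−λₙ is largest for n=1) → dominates.
Asymptotic: θ ~ c₁ sin(πx/1) e^{7.565t} (exponential growth at rate −λ₁ ≈ 7.565).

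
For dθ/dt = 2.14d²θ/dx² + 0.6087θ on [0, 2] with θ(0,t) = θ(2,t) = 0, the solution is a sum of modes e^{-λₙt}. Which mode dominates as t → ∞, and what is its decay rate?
Eigenvalues: λₙ = 2.14n²π²/2² - 0.6087.
First three modes:
  n=1: λ₁ = 2.14π²/2² - 0.6087 ≈ 4.672
  n=2: λ₂ = 8.56π²/2² - 0.6087 ≈ 20.512
  n=3: λ₃ = 19.26π²/2² - 0.6087 ≈ 46.913
Since 2.14π²/2² ≈ 5.28 > 0.6087, all λₙ > 0.
The n=1 mode decays slowest → dominates as t → ∞.
Asymptotic: θ ~ c₁ sin(πx/2) e^{-λ₁t} with decay rate λ₁ ≈ 4.672.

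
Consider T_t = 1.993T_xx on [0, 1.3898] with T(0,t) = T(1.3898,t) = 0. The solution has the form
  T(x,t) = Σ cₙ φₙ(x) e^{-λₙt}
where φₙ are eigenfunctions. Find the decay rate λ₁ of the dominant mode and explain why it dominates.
Eigenvalues: λₙ = 1.993n²π²/1.3898².
First three modes:
  n=1: λ₁ = 1.993π²/1.3898² ≈ 10.184
  n=2: λ₂ = 7.972π²/1.3898² ≈ 40.735 (4× faster decay)
  n=3: λ₃ = 17.937π²/1.3898² ≈ 91.653 (9× faster decay)
As t → ∞, higher modes decay exponentially faster. The n=1 mode dominates: T ~ c₁ sin(πx/1.3898) e^{-λ₁t}.
Decay rate: λ₁ = 1.993π²/1.3898² ≈ 10.184.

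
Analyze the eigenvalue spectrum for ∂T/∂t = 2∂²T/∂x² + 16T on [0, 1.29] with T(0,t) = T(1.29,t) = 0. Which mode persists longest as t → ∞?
Eigenvalues: λₙ = 2n²π²/1.29² - 16.
First three modes:
  n=1: λ₁ = 2π²/1.29² - 16 ≈ -4.138
  n=2: λ₂ = 8π²/1.29² - 16 ≈ 31.447
  n=3: λ₃ = 18π²/1.29² - 16 ≈ 90.756
Since 2π²/1.29² ≈ 11.862 < 16, λ₁ < 0.
The n=1 mode grows fastest (−λₙ is largest for n=1) → dominates.
Asymptotic: T ~ c₁ sin(πx/1.29) e^{4.138t} (exponential growth at rate −λ₁ ≈ 4.138).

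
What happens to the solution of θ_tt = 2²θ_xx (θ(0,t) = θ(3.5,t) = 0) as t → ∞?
θ oscillates (no decay). Energy is conserved; the solution oscillates indefinitely as standing waves.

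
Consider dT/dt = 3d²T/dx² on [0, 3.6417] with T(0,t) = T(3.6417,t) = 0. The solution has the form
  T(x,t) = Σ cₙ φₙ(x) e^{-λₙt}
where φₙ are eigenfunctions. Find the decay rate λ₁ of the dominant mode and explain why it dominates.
Eigenvalues: λₙ = 3n²π²/3.6417².
First three modes:
  n=1: λ₁ = 3π²/3.6417² ≈ 2.233
  n=2: λ₂ = 12π²/3.6417² ≈ 8.93 (4× faster decay)
  n=3: λ₃ = 27π²/3.6417² ≈ 20.093 (9× faster decay)
As t → ∞, higher modes decay exponentially faster. The n=1 mode dominates: T ~ c₁ sin(πx/3.6417) e^{-λ₁t}.
Decay rate: λ₁ = 3π²/3.6417² ≈ 2.233.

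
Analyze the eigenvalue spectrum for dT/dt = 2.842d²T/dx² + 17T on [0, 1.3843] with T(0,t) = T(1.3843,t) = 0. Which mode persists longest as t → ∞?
Eigenvalues: λₙ = 2.842n²π²/1.3843² - 17.
First three modes:
  n=1: λ₁ = 2.842π²/1.3843² - 17 ≈ -2.363
  n=2: λ₂ = 11.368π²/1.3843² - 17 ≈ 41.55
  n=3: λ₃ = 25.578π²/1.3843² - 17 ≈ 114.736
Since 2.842π²/1.3843² ≈ 14.637 < 17, λ₁ < 0.
The n=1 mode grows fastest (−λₙ is largest for n=1) → dominates.
Asymptotic: T ~ c₁ sin(πx/1.3843) e^{2.363t} (exponential growth at rate −λ₁ ≈ 2.363).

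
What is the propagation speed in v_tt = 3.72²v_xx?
Speed = 3.72. Information travels along characteristics x = x₀ ± 3.72t.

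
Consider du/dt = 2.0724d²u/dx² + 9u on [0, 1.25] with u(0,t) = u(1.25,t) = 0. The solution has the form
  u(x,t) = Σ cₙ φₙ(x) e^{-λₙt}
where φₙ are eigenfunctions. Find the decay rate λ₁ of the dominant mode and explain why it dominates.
Eigenvalues: λₙ = 2.0724n²π²/1.25² - 9.
First three modes:
  n=1: λ₁ = 2.0724π²/1.25² - 9 ≈ 4.09
  n=2: λ₂ = 8.2896π²/1.25² - 9 ≈ 43.362
  n=3: λ₃ = 18.6516π²/1.25² - 9 ≈ 108.814
Since 2.0724π²/1.25² ≈ 13.09 > 9, all λₙ > 0.
The n=1 mode decays slowest → dominates as t → ∞.
Asymptotic: u ~ c₁ sin(πx/1.25) e^{-λ₁t} with decay rate λ₁ ≈ 4.09.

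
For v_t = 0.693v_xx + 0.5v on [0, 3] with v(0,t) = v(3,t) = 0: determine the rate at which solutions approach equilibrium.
Eigenvalues: λₙ = 0.693n²π²/3² - 0.5.
First three modes:
  n=1: λ₁ = 0.693π²/3² - 0.5 ≈ 0.26
  n=2: λ₂ = 2.772π²/3² - 0.5 ≈ 2.54
  n=3: λ₃ = 6.237π²/3² - 0.5 ≈ 6.34
Since 0.693π²/3² ≈ 0.76 > 0.5, all λₙ > 0.
The n=1 mode decays slowest → dominates as t → ∞.
Asymptotic: v ~ c₁ sin(πx/3) e^{-λ₁t} with decay rate λ₁ ≈ 0.26.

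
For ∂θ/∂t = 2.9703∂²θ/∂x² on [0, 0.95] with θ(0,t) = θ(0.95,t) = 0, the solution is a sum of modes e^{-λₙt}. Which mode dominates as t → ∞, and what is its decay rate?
Eigenvalues: λₙ = 2.9703n²π²/0.95².
First three modes:
  n=1: λ₁ = 2.9703π²/0.95² ≈ 32.483
  n=2: λ₂ = 11.8812π²/0.95² ≈ 129.931 (4× faster decay)
  n=3: λ₃ = 26.7327π²/0.95² ≈ 292.345 (9× faster decay)
As t → ∞, higher modes decay exponentially faster. The n=1 mode dominates: θ ~ c₁ sin(πx/0.95) e^{-λ₁t}.
Decay rate: λ₁ = 2.9703π²/0.95² ≈ 32.483.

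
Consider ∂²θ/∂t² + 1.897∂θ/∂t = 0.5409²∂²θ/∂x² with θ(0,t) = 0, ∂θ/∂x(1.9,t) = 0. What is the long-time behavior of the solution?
As t → ∞, θ → 0. Damping (γ=1.897) dissipates energy; oscillations decay exponentially.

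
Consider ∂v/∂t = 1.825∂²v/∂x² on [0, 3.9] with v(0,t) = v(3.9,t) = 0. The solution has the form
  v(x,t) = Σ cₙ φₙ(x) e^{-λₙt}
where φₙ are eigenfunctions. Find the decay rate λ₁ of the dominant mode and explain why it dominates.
Eigenvalues: λₙ = 1.825n²π²/3.9².
First three modes:
  n=1: λ₁ = 1.825π²/3.9² ≈ 1.184
  n=2: λ₂ = 7.3π²/3.9² ≈ 4.737 (4× faster decay)
  n=3: λ₃ = 16.425π²/3.9² ≈ 10.658 (9× faster decay)
As t → ∞, higher modes decay exponentially faster. The n=1 mode dominates: v ~ c₁ sin(πx/3.9) e^{-λ₁t}.
Decay rate: λ₁ = 1.825π²/3.9² ≈ 1.184.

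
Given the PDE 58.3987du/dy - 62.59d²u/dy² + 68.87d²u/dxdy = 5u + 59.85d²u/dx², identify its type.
Rewriting in standard form: -59.85d²u/dx² + 68.87d²u/dxdy - 62.59d²u/dy² + 58.3987du/dy - 5u = 0. The second-order coefficients are A = -59.85, B = 68.87, C = -62.59. Since B² - 4AC = -10240.9691 < 0, this is an elliptic PDE.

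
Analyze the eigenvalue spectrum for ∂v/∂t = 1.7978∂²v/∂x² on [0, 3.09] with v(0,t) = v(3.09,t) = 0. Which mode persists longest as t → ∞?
Eigenvalues: λₙ = 1.7978n²π²/3.09².
First three modes:
  n=1: λ₁ = 1.7978π²/3.09² ≈ 1.858
  n=2: λ₂ = 7.1912π²/3.09² ≈ 7.433 (4× faster decay)
  n=3: λ₃ = 16.1802π²/3.09² ≈ 16.725 (9× faster decay)
As t → ∞, higher modes decay exponentially faster. The n=1 mode dominates: v ~ c₁ sin(πx/3.09) e^{-λ₁t}.
Decay rate: λ₁ = 1.7978π²/3.09² ≈ 1.858.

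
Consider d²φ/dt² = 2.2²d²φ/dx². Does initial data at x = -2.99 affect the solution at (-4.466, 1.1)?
Yes. The domain of dependence is [-6.886, -2.046], and -2.99 ∈ [-6.886, -2.046].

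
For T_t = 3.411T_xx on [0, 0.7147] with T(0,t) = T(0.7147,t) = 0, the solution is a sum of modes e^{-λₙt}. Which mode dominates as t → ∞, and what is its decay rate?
Eigenvalues: λₙ = 3.411n²π²/0.7147².
First three modes:
  n=1: λ₁ = 3.411π²/0.7147² ≈ 65.907
  n=2: λ₂ = 13.644π²/0.7147² ≈ 263.629 (4× faster decay)
  n=3: λ₃ = 30.699π²/0.7147² ≈ 593.166 (9× faster decay)
As t → ∞, higher modes decay exponentially faster. The n=1 mode dominates: T ~ c₁ sin(πx/0.7147) e^{-λ₁t}.
Decay rate: λ₁ = 3.411π²/0.7147² ≈ 65.907.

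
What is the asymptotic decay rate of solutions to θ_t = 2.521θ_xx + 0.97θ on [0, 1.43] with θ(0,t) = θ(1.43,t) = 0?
Eigenvalues: λₙ = 2.521n²π²/1.43² - 0.97.
First three modes:
  n=1: λ₁ = 2.521π²/1.43² - 0.97 ≈ 11.197
  n=2: λ₂ = 10.084π²/1.43² - 0.97 ≈ 47.7
  n=3: λ₃ = 22.689π²/1.43² - 0.97 ≈ 108.537
Since 2.521π²/1.43² ≈ 12.167 > 0.97, all λₙ > 0.
The n=1 mode decays slowest → dominates as t → ∞.
Asymptotic: θ ~ c₁ sin(πx/1.43) e^{-λ₁t} with decay rate λ₁ ≈ 11.197.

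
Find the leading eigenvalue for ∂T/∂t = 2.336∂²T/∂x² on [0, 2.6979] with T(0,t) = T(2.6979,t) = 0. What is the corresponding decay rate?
Eigenvalues: λₙ = 2.336n²π²/2.6979².
First three modes:
  n=1: λ₁ = 2.336π²/2.6979² ≈ 3.168
  n=2: λ₂ = 9.344π²/2.6979² ≈ 12.67 (4× faster decay)
  n=3: λ₃ = 21.024π²/2.6979² ≈ 28.508 (9× faster decay)
As t → ∞, higher modes decay exponentially faster. The n=1 mode dominates: T ~ c₁ sin(πx/2.6979) e^{-λ₁t}.
Decay rate: λ₁ = 2.336π²/2.6979² ≈ 3.168.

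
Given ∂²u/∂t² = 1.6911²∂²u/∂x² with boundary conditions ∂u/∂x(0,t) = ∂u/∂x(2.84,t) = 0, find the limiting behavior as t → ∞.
u oscillates about a mean that drifts linearly in t (generically unbounded; no decay). There is no damping, so the nonconstant modes persist as standing waves (energy conserved, no decay). But with Neumann conditions at both ends the constant mode has eigenvalue 0: the spatial mean M(t) of u satisfies M'' = 0, so M(t) = M(0) + M'(0)·t. Unless the initial velocity has zero mean (∫u_t(x,0)dx = 0), the solution grows linearly in t (unbounded, though not exponentially); if it does have zero mean, the solution stays bounded and simply oscillates.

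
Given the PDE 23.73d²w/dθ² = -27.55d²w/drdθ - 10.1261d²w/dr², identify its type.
Rewriting in standard form: 10.1261d²w/dr² + 27.55d²w/drdθ + 23.73d²w/dθ² = 0. The second-order coefficients are A = 10.1261, B = 27.55, C = 23.73. Since B² - 4AC = -202.166912 < 0, this is an elliptic PDE.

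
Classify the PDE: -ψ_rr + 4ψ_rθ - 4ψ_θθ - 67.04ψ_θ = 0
A = -1, B = 4, C = -4. Discriminant B² - 4AC = 0. Since 0 = 0, parabolic.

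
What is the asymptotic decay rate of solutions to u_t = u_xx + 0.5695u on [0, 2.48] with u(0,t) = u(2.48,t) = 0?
Eigenvalues: λₙ = n²π²/2.48² - 0.5695.
First three modes:
  n=1: λ₁ = π²/2.48² - 0.5695 ≈ 1.035
  n=2: λ₂ = 4π²/2.48² - 0.5695 ≈ 5.849
  n=3: λ₃ = 9π²/2.48² - 0.5695 ≈ 13.873
Since π²/2.48² ≈ 1.605 > 0.5695, all λₙ > 0.
The n=1 mode decays slowest → dominates as t → ∞.
Asymptotic: u ~ c₁ sin(πx/2.48) e^{-λ₁t} with decay rate λ₁ ≈ 1.035.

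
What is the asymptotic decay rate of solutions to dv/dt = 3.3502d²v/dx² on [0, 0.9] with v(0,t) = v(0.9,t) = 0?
Eigenvalues: λₙ = 3.3502n²π²/0.9².
First three modes:
  n=1: λ₁ = 3.3502π²/0.9² ≈ 40.821
  n=2: λ₂ = 13.4008π²/0.9² ≈ 163.285 (4× faster decay)
  n=3: λ₃ = 30.1518π²/0.9² ≈ 367.391 (9× faster decay)
As t → ∞, higher modes decay exponentially faster. The n=1 mode dominates: v ~ c₁ sin(πx/0.9) e^{-λ₁t}.
Decay rate: λ₁ = 3.3502π²/0.9² ≈ 40.821.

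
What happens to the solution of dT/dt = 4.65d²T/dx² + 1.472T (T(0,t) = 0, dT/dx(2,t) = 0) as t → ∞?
T → 0. Diffusion dominates reaction (r=1.472 < κπ²/(4L²)≈2.87); solution decays.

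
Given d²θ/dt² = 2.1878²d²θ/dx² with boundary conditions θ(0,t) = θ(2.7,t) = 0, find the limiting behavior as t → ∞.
θ oscillates (no decay). Energy is conserved; the solution oscillates indefinitely as standing waves.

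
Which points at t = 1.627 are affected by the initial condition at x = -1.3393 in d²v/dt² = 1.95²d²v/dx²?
Domain of influence: [-4.51195, 1.83335]. Data at x = -1.3393 spreads outward at speed 1.95.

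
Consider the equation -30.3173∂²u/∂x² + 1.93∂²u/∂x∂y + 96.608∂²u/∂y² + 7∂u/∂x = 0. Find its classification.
Hyperbolic. (A = -30.3173, B = 1.93, C = 96.608 gives B² - 4AC = 11719.2997736.)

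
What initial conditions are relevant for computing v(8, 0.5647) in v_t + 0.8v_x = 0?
A single point: x = 7.54824. The characteristic through (8, 0.5647) is x - 0.8t = const, so x = 8 - 0.8·0.5647 = 7.54824.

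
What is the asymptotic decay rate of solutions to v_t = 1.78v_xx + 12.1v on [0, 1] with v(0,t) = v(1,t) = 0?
Eigenvalues: λₙ = 1.78n²π²/1² - 12.1.
First three modes:
  n=1: λ₁ = 1.78π² - 12.1 ≈ 5.468
  n=2: λ₂ = 7.12π² - 12.1 ≈ 58.172
  n=3: λ₃ = 16.02π² - 12.1 ≈ 146.011
Since 1.78π² ≈ 17.568 > 12.1, all λₙ > 0.
The n=1 mode decays slowest → dominates as t → ∞.
Asymptotic: v ~ c₁ sin(πx/1) e^{-λ₁t} with decay rate λ₁ ≈ 5.468.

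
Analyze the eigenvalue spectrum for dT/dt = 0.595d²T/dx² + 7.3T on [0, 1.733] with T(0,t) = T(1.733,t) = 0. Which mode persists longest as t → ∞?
Eigenvalues: λₙ = 0.595n²π²/1.733² - 7.3.
First three modes:
  n=1: λ₁ = 0.595π²/1.733² - 7.3 ≈ -5.345
  n=2: λ₂ = 2.38π²/1.733² - 7.3 ≈ 0.521
  n=3: λ₃ = 5.355π²/1.733² - 7.3 ≈ 10.298
Since 0.595π²/1.733² ≈ 1.955 < 7.3, λ₁ < 0.
The n=1 mode grows fastest (−λₙ is largest for n=1) → dominates.
Asymptotic: T ~ c₁ sin(πx/1.733) e^{5.345t} (exponential growth at rate −λ₁ ≈ 5.345).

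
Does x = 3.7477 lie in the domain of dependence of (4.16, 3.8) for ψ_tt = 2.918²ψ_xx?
Yes. The domain of dependence is [-6.9284, 15.2484], and 3.7477 ∈ [-6.9284, 15.2484].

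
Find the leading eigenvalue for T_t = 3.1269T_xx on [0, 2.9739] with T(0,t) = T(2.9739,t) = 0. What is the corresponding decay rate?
Eigenvalues: λₙ = 3.1269n²π²/2.9739².
First three modes:
  n=1: λ₁ = 3.1269π²/2.9739² ≈ 3.489
  n=2: λ₂ = 12.5076π²/2.9739² ≈ 13.958 (4× faster decay)
  n=3: λ₃ = 28.1421π²/2.9739² ≈ 31.405 (9× faster decay)
As t → ∞, higher modes decay exponentially faster. The n=1 mode dominates: T ~ c₁ sin(πx/2.9739) e^{-λ₁t}.
Decay rate: λ₁ = 3.1269π²/2.9739² ≈ 3.489.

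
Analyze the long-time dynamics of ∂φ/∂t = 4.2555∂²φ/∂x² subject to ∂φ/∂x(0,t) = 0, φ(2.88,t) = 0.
Long-time behavior: φ → 0. Heat escapes through the Dirichlet boundary.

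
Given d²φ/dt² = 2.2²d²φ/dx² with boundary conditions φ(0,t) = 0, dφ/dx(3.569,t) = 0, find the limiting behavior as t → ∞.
φ oscillates (no decay). Energy is conserved; the solution oscillates indefinitely as standing waves.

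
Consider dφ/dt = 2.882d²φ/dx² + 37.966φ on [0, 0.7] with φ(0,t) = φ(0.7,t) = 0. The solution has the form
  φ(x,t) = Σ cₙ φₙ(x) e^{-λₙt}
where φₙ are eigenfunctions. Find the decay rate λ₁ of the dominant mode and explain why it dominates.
Eigenvalues: λₙ = 2.882n²π²/0.7² - 37.966.
First three modes:
  n=1: λ₁ = 2.882π²/0.7² - 37.966 ≈ 20.083
  n=2: λ₂ = 11.528π²/0.7² - 37.966 ≈ 194.232
  n=3: λ₃ = 25.938π²/0.7² - 37.966 ≈ 484.478
Since 2.882π²/0.7² ≈ 58.049 > 37.966, all λₙ > 0.
The n=1 mode decays slowest → dominates as t → ∞.
Asymptotic: φ ~ c₁ sin(πx/0.7) e^{-λ₁t} with decay rate λ₁ ≈ 20.083.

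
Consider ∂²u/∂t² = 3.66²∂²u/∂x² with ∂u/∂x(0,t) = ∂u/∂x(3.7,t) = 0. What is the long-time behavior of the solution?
As t → ∞, u oscillates about a mean that drifts linearly in t (generically unbounded; no decay). There is no damping, so the nonconstant modes persist as standing waves (energy conserved, no decay). But with Neumann conditions at both ends the constant mode has eigenvalue 0: the spatial mean M(t) of u satisfies M'' = 0, so M(t) = M(0) + M'(0)·t. Unless the initial velocity has zero mean (∫u_t(x,0)dx = 0), the solution grows linearly in t (unbounded, though not exponentially); if it does have zero mean, the solution stays bounded and simply oscillates.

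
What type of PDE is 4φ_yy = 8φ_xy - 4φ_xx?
Rewriting in standard form: 4φ_xx - 8φ_xy + 4φ_yy = 0. With A = 4, B = -8, C = 4, the discriminant is 0. This is a parabolic PDE.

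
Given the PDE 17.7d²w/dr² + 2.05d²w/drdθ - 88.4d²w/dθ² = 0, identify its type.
The second-order coefficients are A = 17.7, B = 2.05, C = -88.4. Since B² - 4AC = 6262.9225 > 0, this is a hyperbolic PDE.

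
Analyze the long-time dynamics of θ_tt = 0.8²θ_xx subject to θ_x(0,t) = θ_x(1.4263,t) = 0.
Long-time behavior: θ oscillates about a mean that drifts linearly in t (generically unbounded; no decay). There is no damping, so the nonconstant modes persist as standing waves (energy conserved, no decay). But with Neumann conditions at both ends the constant mode has eigenvalue 0: the spatial mean M(t) of θ satisfies M'' = 0, so M(t) = M(0) + M'(0)·t. Unless the initial velocity has zero mean (∫θ_t(x,0)dx = 0), the solution grows linearly in t (unbounded, though not exponentially); if it does have zero mean, the solution stays bounded and simply oscillates.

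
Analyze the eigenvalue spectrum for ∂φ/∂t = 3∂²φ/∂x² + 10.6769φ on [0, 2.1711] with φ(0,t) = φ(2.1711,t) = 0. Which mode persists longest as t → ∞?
Eigenvalues: λₙ = 3n²π²/2.1711² - 10.6769.
First three modes:
  n=1: λ₁ = 3π²/2.1711² - 10.6769 ≈ -4.395
  n=2: λ₂ = 12π²/2.1711² - 10.6769 ≈ 14.449
  n=3: λ₃ = 27π²/2.1711² - 10.6769 ≈ 45.856
Since 3π²/2.1711² ≈ 6.281 < 10.6769, λ₁ < 0.
The n=1 mode grows fastest (−λₙ is largest for n=1) → dominates.
Asymptotic: φ ~ c₁ sin(πx/2.1711) e^{4.395t} (exponential growth at rate −λ₁ ≈ 4.395).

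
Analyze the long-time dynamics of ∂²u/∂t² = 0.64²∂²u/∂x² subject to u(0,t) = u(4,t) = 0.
Long-time behavior: u oscillates (no decay). Energy is conserved; the solution oscillates indefinitely as standing waves.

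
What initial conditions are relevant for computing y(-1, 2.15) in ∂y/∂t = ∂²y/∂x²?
The entire real line. The heat equation has infinite propagation speed: any initial disturbance instantly affects all points (though exponentially small far away).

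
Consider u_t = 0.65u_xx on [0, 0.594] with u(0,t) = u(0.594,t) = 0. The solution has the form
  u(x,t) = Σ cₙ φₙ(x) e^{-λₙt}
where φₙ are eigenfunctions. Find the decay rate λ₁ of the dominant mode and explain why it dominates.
Eigenvalues: λₙ = 0.65n²π²/0.594².
First three modes:
  n=1: λ₁ = 0.65π²/0.594² ≈ 18.182
  n=2: λ₂ = 2.6π²/0.594² ≈ 72.728 (4× faster decay)
  n=3: λ₃ = 5.85π²/0.594² ≈ 163.637 (9× faster decay)
As t → ∞, higher modes decay exponentially faster. The n=1 mode dominates: u ~ c₁ sin(πx/0.594) e^{-λ₁t}.
Decay rate: λ₁ = 0.65π²/0.594² ≈ 18.182.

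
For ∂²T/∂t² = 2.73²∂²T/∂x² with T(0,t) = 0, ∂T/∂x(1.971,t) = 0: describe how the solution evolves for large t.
T oscillates (no decay). Energy is conserved; the solution oscillates indefinitely as standing waves.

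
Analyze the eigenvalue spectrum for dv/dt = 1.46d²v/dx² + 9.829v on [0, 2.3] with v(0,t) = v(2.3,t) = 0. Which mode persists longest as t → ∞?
Eigenvalues: λₙ = 1.46n²π²/2.3² - 9.829.
First three modes:
  n=1: λ₁ = 1.46π²/2.3² - 9.829 ≈ -7.105
  n=2: λ₂ = 5.84π²/2.3² - 9.829 ≈ 1.067
  n=3: λ₃ = 13.14π²/2.3² - 9.829 ≈ 14.686
Since 1.46π²/2.3² ≈ 2.724 < 9.829, λ₁ < 0.
The n=1 mode grows fastest (−λₙ is largest for n=1) → dominates.
Asymptotic: v ~ c₁ sin(πx/2.3) e^{7.105t} (exponential growth at rate −λ₁ ≈ 7.105).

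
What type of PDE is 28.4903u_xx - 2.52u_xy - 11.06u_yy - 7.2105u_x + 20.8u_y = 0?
With A = 28.4903, B = -2.52, C = -11.06, the discriminant is 1266.761272. This is a hyperbolic PDE.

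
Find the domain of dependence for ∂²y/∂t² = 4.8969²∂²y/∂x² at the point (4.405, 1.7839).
Domain of dependence: [-4.33057991, 13.14057991]. Signals travel at speed 4.8969, so data within |x - 4.405| ≤ 4.8969·1.7839 = 8.73557991 can reach the point.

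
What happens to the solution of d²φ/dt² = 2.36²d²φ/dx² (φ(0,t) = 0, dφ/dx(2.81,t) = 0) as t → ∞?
φ oscillates (no decay). Energy is conserved; the solution oscillates indefinitely as standing waves.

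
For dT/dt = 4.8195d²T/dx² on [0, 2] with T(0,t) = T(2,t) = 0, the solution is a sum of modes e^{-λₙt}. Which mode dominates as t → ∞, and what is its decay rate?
Eigenvalues: λₙ = 4.8195n²π²/2².
First three modes:
  n=1: λ₁ = 4.8195π²/2² ≈ 11.892
  n=2: λ₂ = 19.278π²/2² ≈ 47.567 (4× faster decay)
  n=3: λ₃ = 43.3755π²/2² ≈ 107.025 (9× faster decay)
As t → ∞, higher modes decay exponentially faster. The n=1 mode dominates: T ~ c₁ sin(πx/2) e^{-λ₁t}.
Decay rate: λ₁ = 4.8195π²/2² ≈ 11.892.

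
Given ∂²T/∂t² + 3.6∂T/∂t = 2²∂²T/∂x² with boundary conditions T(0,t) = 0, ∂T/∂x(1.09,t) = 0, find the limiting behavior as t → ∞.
T → 0. Damping (γ=3.6) dissipates energy; oscillations decay exponentially.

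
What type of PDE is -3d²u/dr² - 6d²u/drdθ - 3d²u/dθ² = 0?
With A = -3, B = -6, C = -3, the discriminant is 0. This is a parabolic PDE.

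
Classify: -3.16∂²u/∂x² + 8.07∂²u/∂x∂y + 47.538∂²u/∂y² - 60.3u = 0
Hyperbolic (discriminant = 666.00522).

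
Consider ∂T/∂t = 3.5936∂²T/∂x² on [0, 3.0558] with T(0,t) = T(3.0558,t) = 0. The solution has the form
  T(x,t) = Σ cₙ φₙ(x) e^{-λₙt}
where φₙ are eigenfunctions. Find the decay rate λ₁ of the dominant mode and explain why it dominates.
Eigenvalues: λₙ = 3.5936n²π²/3.0558².
First three modes:
  n=1: λ₁ = 3.5936π²/3.0558² ≈ 3.798
  n=2: λ₂ = 14.3744π²/3.0558² ≈ 15.193 (4× faster decay)
  n=3: λ₃ = 32.3424π²/3.0558² ≈ 34.184 (9× faster decay)
As t → ∞, higher modes decay exponentially faster. The n=1 mode dominates: T ~ c₁ sin(πx/3.0558) e^{-λ₁t}.
Decay rate: λ₁ = 3.5936π²/3.0558² ≈ 3.798.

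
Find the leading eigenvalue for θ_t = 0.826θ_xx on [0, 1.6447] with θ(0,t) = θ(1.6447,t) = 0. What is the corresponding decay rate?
Eigenvalues: λₙ = 0.826n²π²/1.6447².
First three modes:
  n=1: λ₁ = 0.826π²/1.6447² ≈ 3.014
  n=2: λ₂ = 3.304π²/1.6447² ≈ 12.055 (4× faster decay)
  n=3: λ₃ = 7.434π²/1.6447² ≈ 27.124 (9× faster decay)
As t → ∞, higher modes decay exponentially faster. The n=1 mode dominates: θ ~ c₁ sin(πx/1.6447) e^{-λ₁t}.
Decay rate: λ₁ = 0.826π²/1.6447² ≈ 3.014.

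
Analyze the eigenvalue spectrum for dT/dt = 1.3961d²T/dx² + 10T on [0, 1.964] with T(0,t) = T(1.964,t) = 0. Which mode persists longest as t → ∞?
Eigenvalues: λₙ = 1.3961n²π²/1.964² - 10.
First three modes:
  n=1: λ₁ = 1.3961π²/1.964² - 10 ≈ -6.428
  n=2: λ₂ = 5.5844π²/1.964² - 10 ≈ 4.289
  n=3: λ₃ = 12.5649π²/1.964² - 10 ≈ 22.15
Since 1.3961π²/1.964² ≈ 3.572 < 10, λ₁ < 0.
The n=1 mode grows fastest (−λₙ is largest for n=1) → dominates.
Asymptotic: T ~ c₁ sin(πx/1.964) e^{6.428t} (exponential growth at rate −λ₁ ≈ 6.428).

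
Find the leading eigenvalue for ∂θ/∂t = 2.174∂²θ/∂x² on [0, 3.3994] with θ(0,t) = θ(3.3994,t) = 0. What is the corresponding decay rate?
Eigenvalues: λₙ = 2.174n²π²/3.3994².
First three modes:
  n=1: λ₁ = 2.174π²/3.3994² ≈ 1.857
  n=2: λ₂ = 8.696π²/3.3994² ≈ 7.427 (4× faster decay)
  n=3: λ₃ = 19.566π²/3.3994² ≈ 16.711 (9× faster decay)
As t → ∞, higher modes decay exponentially faster. The n=1 mode dominates: θ ~ c₁ sin(πx/3.3994) e^{-λ₁t}.
Decay rate: λ₁ = 2.174π²/3.3994² ≈ 1.857.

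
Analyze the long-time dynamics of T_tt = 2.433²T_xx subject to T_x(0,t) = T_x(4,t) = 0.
Long-time behavior: T oscillates about a mean that drifts linearly in t (generically unbounded; no decay). There is no damping, so the nonconstant modes persist as standing waves (energy conserved, no decay). But with Neumann conditions at both ends the constant mode has eigenvalue 0: the spatial mean M(t) of T satisfies M'' = 0, so M(t) = M(0) + M'(0)·t. Unless the initial velocity has zero mean (∫T_t(x,0)dx = 0), the solution grows linearly in t (unbounded, though not exponentially); if it does have zero mean, the solution stays bounded and simply oscillates.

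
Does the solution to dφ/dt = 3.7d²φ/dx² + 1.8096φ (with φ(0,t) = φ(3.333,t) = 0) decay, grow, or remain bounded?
φ → 0. Diffusion dominates reaction (r=1.8096 < κπ²/L²≈3.29); solution decays.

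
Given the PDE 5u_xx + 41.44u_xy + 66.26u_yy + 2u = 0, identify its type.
The second-order coefficients are A = 5, B = 41.44, C = 66.26. Since B² - 4AC = 392.0736 > 0, this is a hyperbolic PDE.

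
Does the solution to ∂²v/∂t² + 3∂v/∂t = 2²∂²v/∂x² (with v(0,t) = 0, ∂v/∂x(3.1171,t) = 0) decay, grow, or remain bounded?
v → 0. Damping (γ=3) dissipates energy; oscillations decay exponentially.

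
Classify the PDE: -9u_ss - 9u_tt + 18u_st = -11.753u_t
Rewriting in standard form: -9u_ss + 18u_st - 9u_tt + 11.753u_t = 0. A = -9, B = 18, C = -9. Discriminant B² - 4AC = 0. Since 0 = 0, parabolic.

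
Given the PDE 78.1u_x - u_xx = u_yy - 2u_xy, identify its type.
Rewriting in standard form: -u_xx + 2u_xy - u_yy + 78.1u_x = 0. The second-order coefficients are A = -1, B = 2, C = -1. Since B² - 4AC = 0 = 0, this is a parabolic PDE.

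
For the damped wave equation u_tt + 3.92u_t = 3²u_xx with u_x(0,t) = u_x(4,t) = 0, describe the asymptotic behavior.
u → constant (steady state). Damping (γ=3.92) dissipates the nonconstant modes; with Neumann BCs the spatial average obeys M''+γM'=0 and tends to a finite limit.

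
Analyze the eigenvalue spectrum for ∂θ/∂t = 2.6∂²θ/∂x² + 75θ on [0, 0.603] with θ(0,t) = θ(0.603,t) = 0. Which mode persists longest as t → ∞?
Eigenvalues: λₙ = 2.6n²π²/0.603² - 75.
First three modes:
  n=1: λ₁ = 2.6π²/0.603² - 75 ≈ -4.427
  n=2: λ₂ = 10.4π²/0.603² - 75 ≈ 207.292
  n=3: λ₃ = 23.4π²/0.603² - 75 ≈ 560.157
Since 2.6π²/0.603² ≈ 70.573 < 75, λ₁ < 0.
The n=1 mode grows fastest (−λₙ is largest for n=1) → dominates.
Asymptotic: θ ~ c₁ sin(πx/0.603) e^{4.427t} (exponential growth at rate −λ₁ ≈ 4.427).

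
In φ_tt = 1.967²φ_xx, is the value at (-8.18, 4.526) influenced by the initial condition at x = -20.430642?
No. The domain of dependence is [-17.082642, 0.722642], and -20.430642 is outside this interval.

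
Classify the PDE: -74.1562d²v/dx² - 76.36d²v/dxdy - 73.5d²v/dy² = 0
A = -74.1562, B = -76.36, C = -73.5. Discriminant B² - 4AC = -15971.0732. Since -15971.0732 < 0, elliptic.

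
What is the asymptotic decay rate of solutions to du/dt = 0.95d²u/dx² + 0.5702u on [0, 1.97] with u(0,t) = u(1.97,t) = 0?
Eigenvalues: λₙ = 0.95n²π²/1.97² - 0.5702.
First three modes:
  n=1: λ₁ = 0.95π²/1.97² - 0.5702 ≈ 1.846
  n=2: λ₂ = 3.8π²/1.97² - 0.5702 ≈ 9.094
  n=3: λ₃ = 8.55π²/1.97² - 0.5702 ≈ 21.173
Since 0.95π²/1.97² ≈ 2.416 > 0.5702, all λₙ > 0.
The n=1 mode decays slowest → dominates as t → ∞.
Asymptotic: u ~ c₁ sin(πx/1.97) e^{-λ₁t} with decay rate λ₁ ≈ 1.846.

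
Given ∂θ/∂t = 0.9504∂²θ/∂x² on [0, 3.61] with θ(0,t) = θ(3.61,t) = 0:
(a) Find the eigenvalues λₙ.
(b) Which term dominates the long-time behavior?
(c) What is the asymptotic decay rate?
Eigenvalues: λₙ = 0.9504n²π²/3.61².
First three modes:
  n=1: λ₁ = 0.9504π²/3.61² ≈ 0.72
  n=2: λ₂ = 3.8016π²/3.61² ≈ 2.879 (4× faster decay)
  n=3: λ₃ = 8.5536π²/3.61² ≈ 6.478 (9× faster decay)
As t → ∞, higher modes decay exponentially faster. The n=1 mode dominates: θ ~ c₁ sin(πx/3.61) e^{-λ₁t}.
Decay rate: λ₁ = 0.9504π²/3.61² ≈ 0.72.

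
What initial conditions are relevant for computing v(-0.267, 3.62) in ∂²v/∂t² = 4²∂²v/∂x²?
Domain of dependence: [-14.747, 14.213]. Signals travel at speed 4, so data within |x - -0.267| ≤ 4·3.62 = 14.48 can reach the point.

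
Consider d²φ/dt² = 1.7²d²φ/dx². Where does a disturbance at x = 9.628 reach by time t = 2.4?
Domain of influence: [5.548, 13.708]. Data at x = 9.628 spreads outward at speed 1.7.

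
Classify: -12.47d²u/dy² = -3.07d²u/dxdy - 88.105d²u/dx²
Rewriting in standard form: 88.105d²u/dx² + 3.07d²u/dxdy - 12.47d²u/dy² = 0. Hyperbolic (discriminant = 4404.1023).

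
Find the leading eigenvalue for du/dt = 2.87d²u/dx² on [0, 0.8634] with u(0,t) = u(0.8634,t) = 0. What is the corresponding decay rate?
Eigenvalues: λₙ = 2.87n²π²/0.8634².
First three modes:
  n=1: λ₁ = 2.87π²/0.8634² ≈ 37.998
  n=2: λ₂ = 11.48π²/0.8634² ≈ 151.991 (4× faster decay)
  n=3: λ₃ = 25.83π²/0.8634² ≈ 341.979 (9× faster decay)
As t → ∞, higher modes decay exponentially faster. The n=1 mode dominates: u ~ c₁ sin(πx/0.8634) e^{-λ₁t}.
Decay rate: λ₁ = 2.87π²/0.8634² ≈ 37.998.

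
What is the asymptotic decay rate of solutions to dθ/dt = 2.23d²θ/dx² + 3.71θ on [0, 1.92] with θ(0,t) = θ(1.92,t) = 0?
Eigenvalues: λₙ = 2.23n²π²/1.92² - 3.71.
First three modes:
  n=1: λ₁ = 2.23π²/1.92² - 3.71 ≈ 2.26
  n=2: λ₂ = 8.92π²/1.92² - 3.71 ≈ 20.172
  n=3: λ₃ = 20.07π²/1.92² - 3.71 ≈ 50.023
Since 2.23π²/1.92² ≈ 5.97 > 3.71, all λₙ > 0.
The n=1 mode decays slowest → dominates as t → ∞.
Asymptotic: θ ~ c₁ sin(πx/1.92) e^{-λ₁t} with decay rate λ₁ ≈ 2.26.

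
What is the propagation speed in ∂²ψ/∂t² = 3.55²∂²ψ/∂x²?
Speed = 3.55. Information travels along characteristics x = x₀ ± 3.55t.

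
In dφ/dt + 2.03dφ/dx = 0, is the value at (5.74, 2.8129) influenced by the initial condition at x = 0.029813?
Yes. The characteristic through (5.74, 2.8129) passes through x = 0.029813.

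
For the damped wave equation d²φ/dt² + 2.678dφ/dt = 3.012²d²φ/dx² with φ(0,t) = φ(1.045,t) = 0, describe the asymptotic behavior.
φ → 0. Damping (γ=2.678) dissipates energy; oscillations decay exponentially.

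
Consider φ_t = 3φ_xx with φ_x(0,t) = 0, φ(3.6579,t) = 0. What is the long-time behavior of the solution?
As t → ∞, φ → 0. Heat escapes through the Dirichlet boundary.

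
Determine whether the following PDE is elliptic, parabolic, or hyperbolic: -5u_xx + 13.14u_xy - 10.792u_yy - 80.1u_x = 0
Coefficients: A = -5, B = 13.14, C = -10.792. B² - 4AC = -43.1804, which is negative, so the equation is elliptic.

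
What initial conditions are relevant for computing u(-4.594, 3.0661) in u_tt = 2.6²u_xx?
Domain of dependence: [-12.56586, 3.37786]. Signals travel at speed 2.6, so data within |x - -4.594| ≤ 2.6·3.0661 = 7.97186 can reach the point.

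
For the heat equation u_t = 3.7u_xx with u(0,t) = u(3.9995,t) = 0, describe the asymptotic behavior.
u → 0. Heat diffuses out through both boundaries.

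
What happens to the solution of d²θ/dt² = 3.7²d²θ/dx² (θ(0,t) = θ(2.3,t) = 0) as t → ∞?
θ oscillates (no decay). Energy is conserved; the solution oscillates indefinitely as standing waves.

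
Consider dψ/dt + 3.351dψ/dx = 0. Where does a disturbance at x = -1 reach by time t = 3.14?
At x = 9.52214. The characteristic carries data from (-1, 0) to (9.52214, 3.14).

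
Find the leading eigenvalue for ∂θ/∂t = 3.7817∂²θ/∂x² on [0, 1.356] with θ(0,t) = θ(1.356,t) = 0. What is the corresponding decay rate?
Eigenvalues: λₙ = 3.7817n²π²/1.356².
First three modes:
  n=1: λ₁ = 3.7817π²/1.356² ≈ 20.299
  n=2: λ₂ = 15.1268π²/1.356² ≈ 81.195 (4× faster decay)
  n=3: λ₃ = 34.0353π²/1.356² ≈ 182.688 (9× faster decay)
As t → ∞, higher modes decay exponentially faster. The n=1 mode dominates: θ ~ c₁ sin(πx/1.356) e^{-λ₁t}.
Decay rate: λ₁ = 3.7817π²/1.356² ≈ 20.299.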